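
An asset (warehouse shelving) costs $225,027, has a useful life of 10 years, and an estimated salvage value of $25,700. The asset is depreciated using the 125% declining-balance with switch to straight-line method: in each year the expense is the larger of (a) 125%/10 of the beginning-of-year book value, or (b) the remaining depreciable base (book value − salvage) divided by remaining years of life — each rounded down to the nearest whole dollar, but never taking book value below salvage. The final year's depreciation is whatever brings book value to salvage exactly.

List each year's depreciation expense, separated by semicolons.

$28,128; $24,612; $21,535; $18,844; $17,701; $17,701; $17,701; $17,701; $17,702; $17,702

Depreciable base = $225,027 − $25,700 = $199,327.
Year 1: DB = ⌊$225,027 × 125%/10⌋ = $28,128; SL = ⌊$199,327/10⌋ = $19,932 → take DB $28,128. Book value $196,899.
Year 2: DB = ⌊$196,899 × 125%/10⌋ = $24,612; SL = ⌊$171,199/9⌋ = $19,022 → take DB $24,612. Book value $172,287.
Year 3: DB = ⌊$172,287 × 125%/10⌋ = $21,535; SL = ⌊$146,587/8⌋ = $18,323 → take DB $21,535. Book value $150,752.
Year 4: DB = ⌊$150,752 × 125%/10⌋ = $18,844; SL = ⌊$125,052/7⌋ = $17,864 → take DB $18,844. Book value $131,908.
Year 5: DB = ⌊$131,908 × 125%/10⌋ = $16,488; SL = ⌊$106,208/6⌋ = $17,701 → take SL $17,701. Book value $114,207.
Year 6: DB = ⌊$114,207 × 125%/10⌋ = $14,275; SL = ⌊$88,507/5⌋ = $17,701 → take SL $17,701. Book value $96,506.
Year 7: DB = ⌊$96,506 × 125%/10⌋ = $12,063; SL = ⌊$70,806/4⌋ = $17,701 → take SL $17,701. Book value $78,805.
Year 8: DB = ⌊$78,805 × 125%/10⌋ = $9,850; SL = ⌊$53,105/3⌋ = $17,701 → take SL $17,701. Book value $61,104.
Year 9: DB = ⌊$61,104 × 125%/10⌋ = $7,638; SL = ⌊$35,404/2⌋ = $17,702 → take SL $17,702. Book value $43,402.
Year 10 (final): $43,402 − $25,700 = $17,702. Book value $25,700.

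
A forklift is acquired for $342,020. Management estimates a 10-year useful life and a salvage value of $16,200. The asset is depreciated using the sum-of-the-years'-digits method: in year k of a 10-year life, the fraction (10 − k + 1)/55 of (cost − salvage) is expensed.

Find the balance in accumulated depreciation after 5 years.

Depreciable base = $342,020 − $16,200 = $325,820.
Sum of the years' digits = 10+9+8+7+6+5+4+3+2+1 = 55.
Year 1: $325,820 × 10/55 = $59,240. Book value $282,780.
Year 2: $325,820 × 9/55 = $53,316. Book value $229,464.
Year 3: $325,820 × 8/55 = $47,392. Book value $182,072.
Year 4: $325,820 × 7/55 = $41,468. Book value $140,604.
Year 5: $325,820 × 6/55 = $35,544. Book value $105,060.
Accumulated through year 5 = $342,020 − $105,060 = $236,960.

$236,960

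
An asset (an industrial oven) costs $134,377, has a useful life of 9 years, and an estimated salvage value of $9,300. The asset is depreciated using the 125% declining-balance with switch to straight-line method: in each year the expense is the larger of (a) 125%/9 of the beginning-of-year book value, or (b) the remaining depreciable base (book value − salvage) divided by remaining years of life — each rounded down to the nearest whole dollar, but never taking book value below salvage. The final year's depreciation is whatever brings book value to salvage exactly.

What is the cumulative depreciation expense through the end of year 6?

Depreciable base = $134,377 − $9,300 = $125,077.
Year 1: DB = ⌊$134,377 × 125%/9⌋ = $18,663; SL = ⌊$125,077/9⌋ = $13,897 → take DB $18,663. Book value $115,714.
Year 2: DB = ⌊$115,714 × 125%/9⌋ = $16,071; SL = ⌊$106,414/8⌋ = $13,301 → take DB $16,071. Book value $99,643.
Year 3: DB = ⌊$99,643 × 125%/9⌋ = $13,839; SL = ⌊$90,343/7⌋ = $12,906 → take DB $13,839. Book value $85,804.
Year 4: DB = ⌊$85,804 × 125%/9⌋ = $11,917; SL = ⌊$76,504/6⌋ = $12,750 → take SL $12,750. Book value $73,054.
Year 5: DB = ⌊$73,054 × 125%/9⌋ = $10,146; SL = ⌊$63,754/5⌋ = $12,750 → take SL $12,750. Book value $60,304.
Year 6: DB = ⌊$60,304 × 125%/9⌋ = $8,375; SL = ⌊$51,004/4⌋ = $12,751 → take SL $12,751. Book value $47,553.
Accumulated through year 6 = $134,377 − $47,553 = $86,824.

$86,824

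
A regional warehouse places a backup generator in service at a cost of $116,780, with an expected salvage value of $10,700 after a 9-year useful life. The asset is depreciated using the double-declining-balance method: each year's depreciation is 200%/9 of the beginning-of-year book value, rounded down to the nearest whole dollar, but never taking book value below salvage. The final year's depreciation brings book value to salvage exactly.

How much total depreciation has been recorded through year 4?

$74,043

Depreciable base = $116,780 − $10,700 = $106,080.
Year 1: ⌊$116,780 × 200%/9⌋ = $25,951. Book value $90,829.
Year 2: ⌊$90,829 × 200%/9⌋ = $20,184. Book value $70,645.
Year 3: ⌊$70,645 × 200%/9⌋ = $15,698. Book value $54,947.
Year 4: ⌊$54,947 × 200%/9⌋ = $12,210. Book value $42,737.
Accumulated through year 4 = $116,780 − $42,737 = $74,043.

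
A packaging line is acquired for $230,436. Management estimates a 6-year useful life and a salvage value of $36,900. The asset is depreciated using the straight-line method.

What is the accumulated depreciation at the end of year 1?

$32,256

Depreciable base = $230,436 − $36,900 = $193,536.
Annual expense = $193,536 / 6 = $32,256.
End of year 1: book value $198,180.
Accumulated through year 1 = $230,436 − $198,180 = $32,256.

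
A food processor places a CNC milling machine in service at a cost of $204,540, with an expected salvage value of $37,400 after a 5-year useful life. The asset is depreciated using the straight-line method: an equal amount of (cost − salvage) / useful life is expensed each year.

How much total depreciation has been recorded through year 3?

$100,284

Depreciable base = $204,540 − $37,400 = $167,140.
Annual expense = $167,140 / 5 = $33,428.
End of year 1: book value $171,112.
End of year 2: book value $137,684.
End of year 3: book value $104,256.
Accumulated through year 3 = $204,540 − $104,256 = $100,284.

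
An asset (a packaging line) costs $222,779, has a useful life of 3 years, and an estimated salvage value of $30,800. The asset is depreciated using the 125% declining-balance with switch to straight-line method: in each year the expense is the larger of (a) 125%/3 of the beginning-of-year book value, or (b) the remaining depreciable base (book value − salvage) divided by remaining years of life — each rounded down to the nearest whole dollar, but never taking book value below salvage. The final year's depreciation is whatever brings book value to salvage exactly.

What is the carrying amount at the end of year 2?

$75,808

Depreciable base = $222,779 − $30,800 = $191,979.
Year 1: DB = ⌊$222,779 × 125%/3⌋ = $92,824; SL = ⌊$191,979/3⌋ = $63,993 → take DB $92,824. Book value $129,955.
Year 2: DB = ⌊$129,955 × 125%/3⌋ = $54,147; SL = ⌊$99,155/2⌋ = $49,577 → take DB $54,147. Book value $75,808.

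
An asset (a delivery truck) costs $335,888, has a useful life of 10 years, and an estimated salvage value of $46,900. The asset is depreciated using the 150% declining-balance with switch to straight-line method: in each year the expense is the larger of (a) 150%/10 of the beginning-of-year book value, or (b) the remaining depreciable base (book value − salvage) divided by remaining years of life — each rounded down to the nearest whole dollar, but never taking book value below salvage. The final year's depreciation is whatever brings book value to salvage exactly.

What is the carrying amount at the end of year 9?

$66,846

Depreciable base = $335,888 − $46,900 = $288,988.
Year 1: DB = ⌊$335,888 × 150%/10⌋ = $50,383; SL = ⌊$288,988/10⌋ = $28,898 → take DB $50,383. Book value $285,505.
Year 2: DB = ⌊$285,505 × 150%/10⌋ = $42,825; SL = ⌊$238,605/9⌋ = $26,511 → take DB $42,825. Book value $242,680.
Year 3: DB = ⌊$242,680 × 150%/10⌋ = $36,402; SL = ⌊$195,780/8⌋ = $24,472 → take DB $36,402. Book value $206,278.
Year 4: DB = ⌊$206,278 × 150%/10⌋ = $30,941; SL = ⌊$159,378/7⌋ = $22,768 → take DB $30,941. Book value $175,337.
Year 5: DB = ⌊$175,337 × 150%/10⌋ = $26,300; SL = ⌊$128,437/6⌋ = $21,406 → take DB $26,300. Book value $149,037.
Year 6: DB = ⌊$149,037 × 150%/10⌋ = $22,355; SL = ⌊$102,137/5⌋ = $20,427 → take DB $22,355. Book value $126,682.
Year 7: DB = ⌊$126,682 × 150%/10⌋ = $19,002; SL = ⌊$79,782/4⌋ = $19,945 → take SL $19,945. Book value $106,737.
Year 8: DB = ⌊$106,737 × 150%/10⌋ = $16,010; SL = ⌊$59,837/3⌋ = $19,945 → take SL $19,945. Book value $86,792.
Year 9: DB = ⌊$86,792 × 150%/10⌋ = $13,018; SL = ⌊$39,892/2⌋ = $19,946 → take SL $19,946. Book value $66,846.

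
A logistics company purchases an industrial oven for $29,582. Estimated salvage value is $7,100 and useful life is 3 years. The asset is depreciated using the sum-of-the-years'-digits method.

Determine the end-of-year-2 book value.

Depreciable base = $29,582 − $7,100 = $22,482.
Sum of the years' digits = 3+2+1 = 6.
Year 1: $22,482 × 3/6 = $11,241. Book value $18,341.
Year 2: $22,482 × 2/6 = $7,494. Book value $10,847.

$10,847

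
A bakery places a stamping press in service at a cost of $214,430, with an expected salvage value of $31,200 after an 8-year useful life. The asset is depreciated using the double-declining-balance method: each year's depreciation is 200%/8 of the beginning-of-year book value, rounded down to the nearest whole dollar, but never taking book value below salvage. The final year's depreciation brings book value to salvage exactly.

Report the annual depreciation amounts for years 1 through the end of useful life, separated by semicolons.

Depreciable base = $214,430 − $31,200 = $183,230.
Year 1: ⌊$214,430 × 200%/8⌋ = $53,607. Book value $160,823.
Year 2: ⌊$160,823 × 200%/8⌋ = $40,205. Book value $120,618.
Year 3: ⌊$120,618 × 200%/8⌋ = $30,154. Book value $90,464.
Year 4: ⌊$90,464 × 200%/8⌋ = $22,616. Book value $67,848.
Year 5: ⌊$67,848 × 200%/8⌋ = $16,962. Book value $50,886.
Year 6: ⌊$50,886 × 200%/8⌋ = $12,721. Book value $38,165.
Year 7: ⌊$38,165 × 200%/8⌋ = $9,541, capped at $6,965. Book value $31,200.
Year 8 (final): $31,200 − $31,200 = $0. Book value $31,200.

$53,607; $40,205; $30,154; $22,616; $16,962; $12,721; $6,965; $0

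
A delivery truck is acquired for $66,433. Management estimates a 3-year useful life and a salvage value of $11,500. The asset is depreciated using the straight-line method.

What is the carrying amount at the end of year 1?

$48,122

Depreciable base = $66,433 − $11,500 = $54,933.
Annual expense = $54,933 / 3 = $18,311.
End of year 1: book value $48,122.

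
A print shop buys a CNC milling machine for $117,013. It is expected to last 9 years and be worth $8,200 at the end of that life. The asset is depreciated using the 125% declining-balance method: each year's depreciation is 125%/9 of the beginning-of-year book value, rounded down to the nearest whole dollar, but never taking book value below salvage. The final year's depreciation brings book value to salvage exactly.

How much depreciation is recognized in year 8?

$5,705

Depreciable base = $117,013 − $8,200 = $108,813.
Year 1: ⌊$117,013 × 125%/9⌋ = $16,251. Book value $100,762.
Year 2: ⌊$100,762 × 125%/9⌋ = $13,994. Book value $86,768.
Year 3: ⌊$86,768 × 125%/9⌋ = $12,051. Book value $74,717.
Year 4: ⌊$74,717 × 125%/9⌋ = $10,377. Book value $64,340.
Year 5: ⌊$64,340 × 125%/9⌋ = $8,936. Book value $55,404.
Year 6: ⌊$55,404 × 125%/9⌋ = $7,695. Book value $47,709.
Year 7: ⌊$47,709 × 125%/9⌋ = $6,626. Book value $41,083.
Year 8: ⌊$41,083 × 125%/9⌋ = $5,705. Book value $35,378.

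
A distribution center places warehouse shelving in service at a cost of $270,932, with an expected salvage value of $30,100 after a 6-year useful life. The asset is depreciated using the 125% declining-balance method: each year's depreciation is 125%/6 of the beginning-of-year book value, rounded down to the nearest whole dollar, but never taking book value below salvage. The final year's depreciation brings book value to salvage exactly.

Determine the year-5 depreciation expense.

Depreciable base = $270,932 − $30,100 = $240,832.
Year 1: ⌊$270,932 × 125%/6⌋ = $56,444. Book value $214,488.
Year 2: ⌊$214,488 × 125%/6⌋ = $44,685. Book value $169,803.
Year 3: ⌊$169,803 × 125%/6⌋ = $35,375. Book value $134,428.
Year 4: ⌊$134,428 × 125%/6⌋ = $28,005. Book value $106,423.
Year 5: ⌊$106,423 × 125%/6⌋ = $22,171. Book value $84,252.

$22,171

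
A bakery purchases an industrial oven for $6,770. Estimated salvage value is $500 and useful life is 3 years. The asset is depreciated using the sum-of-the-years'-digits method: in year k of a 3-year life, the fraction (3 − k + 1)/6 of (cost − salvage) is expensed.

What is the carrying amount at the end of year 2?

$1,545

Depreciable base = $6,770 − $500 = $6,270.
Sum of the years' digits = 3+2+1 = 6.
Year 1: $6,270 × 3/6 = $3,135. Book value $3,635.
Year 2: $6,270 × 2/6 = $2,090. Book value $1,545.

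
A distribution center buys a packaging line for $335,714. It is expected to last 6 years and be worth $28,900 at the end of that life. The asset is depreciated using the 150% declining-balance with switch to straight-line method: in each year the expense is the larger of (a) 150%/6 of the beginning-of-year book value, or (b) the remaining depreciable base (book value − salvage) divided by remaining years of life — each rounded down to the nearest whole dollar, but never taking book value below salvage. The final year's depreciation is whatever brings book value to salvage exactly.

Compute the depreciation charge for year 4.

Depreciable base = $335,714 − $28,900 = $306,814.
Year 1: DB = ⌊$335,714 × 150%/6⌋ = $83,928; SL = ⌊$306,814/6⌋ = $51,135 → take DB $83,928. Book value $251,786.
Year 2: DB = ⌊$251,786 × 150%/6⌋ = $62,946; SL = ⌊$222,886/5⌋ = $44,577 → take DB $62,946. Book value $188,840.
Year 3: DB = ⌊$188,840 × 150%/6⌋ = $47,210; SL = ⌊$159,940/4⌋ = $39,985 → take DB $47,210. Book value $141,630.
Year 4: DB = ⌊$141,630 × 150%/6⌋ = $35,407; SL = ⌊$112,730/3⌋ = $37,576 → take SL $37,576. Book value $104,054.

$37,576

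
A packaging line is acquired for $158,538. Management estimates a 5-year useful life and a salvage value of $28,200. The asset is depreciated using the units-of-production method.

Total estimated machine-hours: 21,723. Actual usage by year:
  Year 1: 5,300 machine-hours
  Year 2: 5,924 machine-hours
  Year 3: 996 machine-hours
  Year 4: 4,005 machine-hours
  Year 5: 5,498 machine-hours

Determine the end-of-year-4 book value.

Depreciable base = $158,538 − $28,200 = $130,338.
Rate = $130,338 / 21,723 machine-hours = $6 per machine-hour.
Year 1: 5,300 × $6 = $31,800. Book value $126,738.
Year 2: 5,924 × $6 = $35,544. Book value $91,194.
Year 3: 996 × $6 = $5,976. Book value $85,218.
Year 4: 4,005 × $6 = $24,030. Book value $61,188.

$61,188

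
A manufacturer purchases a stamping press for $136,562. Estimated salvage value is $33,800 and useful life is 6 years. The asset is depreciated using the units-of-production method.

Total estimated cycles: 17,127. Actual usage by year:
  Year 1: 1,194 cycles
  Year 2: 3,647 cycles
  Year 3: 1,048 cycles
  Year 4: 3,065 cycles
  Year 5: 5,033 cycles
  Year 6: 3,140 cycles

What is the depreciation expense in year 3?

Depreciable base = $136,562 − $33,800 = $102,762.
Rate = $102,762 / 17,127 cycles = $6 per cycle.
Year 1: 1,194 × $6 = $7,164. Book value $129,398.
Year 2: 3,647 × $6 = $21,882. Book value $107,516.
Year 3: 1,048 × $6 = $6,288. Book value $101,228.

$6,288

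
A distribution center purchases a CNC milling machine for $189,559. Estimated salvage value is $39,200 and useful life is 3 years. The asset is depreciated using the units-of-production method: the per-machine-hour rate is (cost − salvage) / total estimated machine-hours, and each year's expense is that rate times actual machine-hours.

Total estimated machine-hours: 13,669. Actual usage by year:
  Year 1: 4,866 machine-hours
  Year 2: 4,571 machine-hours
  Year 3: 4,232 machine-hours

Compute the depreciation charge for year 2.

$50,281

Depreciable base = $189,559 − $39,200 = $150,359.
Rate = $150,359 / 13,669 machine-hours = $11 per machine-hour.
Year 1: 4,866 × $11 = $53,526. Book value $136,033.
Year 2: 4,571 × $11 = $50,281. Book value $85,752.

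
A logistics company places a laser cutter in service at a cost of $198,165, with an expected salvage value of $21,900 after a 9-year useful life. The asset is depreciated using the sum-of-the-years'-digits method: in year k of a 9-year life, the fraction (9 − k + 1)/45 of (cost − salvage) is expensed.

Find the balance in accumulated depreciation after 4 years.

Depreciable base = $198,165 − $21,900 = $176,265.
Sum of the years' digits = 9+8+7+6+5+4+3+2+1 = 45.
Year 1: $176,265 × 9/45 = $35,253. Book value $162,912.
Year 2: $176,265 × 8/45 = $31,336. Book value $131,576.
Year 3: $176,265 × 7/45 = $27,419. Book value $104,157.
Year 4: $176,265 × 6/45 = $23,502. Book value $80,655.
Accumulated through year 4 = $198,165 − $80,655 = $117,510.

$117,510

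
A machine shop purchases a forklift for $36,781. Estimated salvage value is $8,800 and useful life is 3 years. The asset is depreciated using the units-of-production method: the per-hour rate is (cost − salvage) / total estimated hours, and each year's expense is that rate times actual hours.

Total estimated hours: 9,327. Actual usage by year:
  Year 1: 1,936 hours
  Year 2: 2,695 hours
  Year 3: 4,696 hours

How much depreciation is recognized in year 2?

Depreciable base = $36,781 − $8,800 = $27,981.
Rate = $27,981 / 9,327 hours = $3 per hour.
Year 1: 1,936 × $3 = $5,808. Book value $30,973.
Year 2: 2,695 × $3 = $8,085. Book value $22,888.

$8,085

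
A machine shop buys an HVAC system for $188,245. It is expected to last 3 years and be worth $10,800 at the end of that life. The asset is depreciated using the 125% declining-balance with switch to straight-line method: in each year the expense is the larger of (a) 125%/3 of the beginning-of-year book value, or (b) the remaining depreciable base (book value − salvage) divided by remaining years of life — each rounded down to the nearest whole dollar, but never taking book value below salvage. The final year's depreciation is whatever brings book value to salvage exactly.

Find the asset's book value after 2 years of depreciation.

$60,305

Depreciable base = $188,245 − $10,800 = $177,445.
Year 1: DB = ⌊$188,245 × 125%/3⌋ = $78,435; SL = ⌊$177,445/3⌋ = $59,148 → take DB $78,435. Book value $109,810.
Year 2: DB = ⌊$109,810 × 125%/3⌋ = $45,754; SL = ⌊$99,010/2⌋ = $49,505 → take SL $49,505. Book value $60,305.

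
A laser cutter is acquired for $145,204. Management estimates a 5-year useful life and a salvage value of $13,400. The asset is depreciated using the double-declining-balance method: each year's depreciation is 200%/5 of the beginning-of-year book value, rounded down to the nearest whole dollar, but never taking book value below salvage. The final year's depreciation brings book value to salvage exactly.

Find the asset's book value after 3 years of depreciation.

$31,365

Depreciable base = $145,204 − $13,400 = $131,804.
Year 1: ⌊$145,204 × 200%/5⌋ = $58,081. Book value $87,123.
Year 2: ⌊$87,123 × 200%/5⌋ = $34,849. Book value $52,274.
Year 3: ⌊$52,274 × 200%/5⌋ = $20,909. Book value $31,365.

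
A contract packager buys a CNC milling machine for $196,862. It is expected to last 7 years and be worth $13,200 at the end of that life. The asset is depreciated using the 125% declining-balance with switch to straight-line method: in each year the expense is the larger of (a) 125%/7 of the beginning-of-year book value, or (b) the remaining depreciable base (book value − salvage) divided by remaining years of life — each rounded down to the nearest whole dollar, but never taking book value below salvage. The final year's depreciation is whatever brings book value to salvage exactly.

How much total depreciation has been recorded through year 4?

$111,881

Depreciable base = $196,862 − $13,200 = $183,662.
Year 1: DB = ⌊$196,862 × 125%/7⌋ = $35,153; SL = ⌊$183,662/7⌋ = $26,237 → take DB $35,153. Book value $161,709.
Year 2: DB = ⌊$161,709 × 125%/7⌋ = $28,876; SL = ⌊$148,509/6⌋ = $24,751 → take DB $28,876. Book value $132,833.
Year 3: DB = ⌊$132,833 × 125%/7⌋ = $23,720; SL = ⌊$119,633/5⌋ = $23,926 → take SL $23,926. Book value $108,907.
Year 4: DB = ⌊$108,907 × 125%/7⌋ = $19,447; SL = ⌊$95,707/4⌋ = $23,926 → take SL $23,926. Book value $84,981.
Accumulated through year 4 = $196,862 − $84,981 = $111,881.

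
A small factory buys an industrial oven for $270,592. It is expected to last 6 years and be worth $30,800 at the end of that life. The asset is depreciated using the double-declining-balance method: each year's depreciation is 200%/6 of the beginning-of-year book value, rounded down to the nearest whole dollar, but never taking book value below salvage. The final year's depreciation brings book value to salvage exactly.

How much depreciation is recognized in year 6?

Depreciable base = $270,592 − $30,800 = $239,792.
Year 1: ⌊$270,592 × 200%/6⌋ = $90,197. Book value $180,395.
Year 2: ⌊$180,395 × 200%/6⌋ = $60,131. Book value $120,264.
Year 3: ⌊$120,264 × 200%/6⌋ = $40,088. Book value $80,176.
Year 4: ⌊$80,176 × 200%/6⌋ = $26,725. Book value $53,451.
Year 5: ⌊$53,451 × 200%/6⌋ = $17,817. Book value $35,634.
Year 6 (final): $35,634 − $30,800 = $4,834. Book value $30,800.

$4,834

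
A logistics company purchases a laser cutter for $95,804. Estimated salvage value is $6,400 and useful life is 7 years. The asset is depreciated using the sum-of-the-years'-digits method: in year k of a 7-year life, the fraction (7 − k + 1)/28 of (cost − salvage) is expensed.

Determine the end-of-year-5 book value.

$15,979

Depreciable base = $95,804 − $6,400 = $89,404.
Sum of the years' digits = 7+6+5+4+3+2+1 = 28.
Year 1: $89,404 × 7/28 = $22,351. Book value $73,453.
Year 2: $89,404 × 6/28 = $19,158. Book value $54,295.
Year 3: $89,404 × 5/28 = $15,965. Book value $38,330.
Year 4: $89,404 × 4/28 = $12,772. Book value $25,558.
Year 5: $89,404 × 3/28 = $9,579. Book value $15,979.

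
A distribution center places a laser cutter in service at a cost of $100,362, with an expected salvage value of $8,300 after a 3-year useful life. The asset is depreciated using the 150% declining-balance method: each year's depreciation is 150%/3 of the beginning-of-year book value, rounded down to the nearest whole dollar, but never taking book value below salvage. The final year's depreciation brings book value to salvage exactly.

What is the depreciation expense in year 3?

$16,791

Depreciable base = $100,362 − $8,300 = $92,062.
Year 1: ⌊$100,362 × 150%/3⌋ = $50,181. Book value $50,181.
Year 2: ⌊$50,181 × 150%/3⌋ = $25,090. Book value $25,091.
Year 3 (final): $25,091 − $8,300 = $16,791. Book value $8,300.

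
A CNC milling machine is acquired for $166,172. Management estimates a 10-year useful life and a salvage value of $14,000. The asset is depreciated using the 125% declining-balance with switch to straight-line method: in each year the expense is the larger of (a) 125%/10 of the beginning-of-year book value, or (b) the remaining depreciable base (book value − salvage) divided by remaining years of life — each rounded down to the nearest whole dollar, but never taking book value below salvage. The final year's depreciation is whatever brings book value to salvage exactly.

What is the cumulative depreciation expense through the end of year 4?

Depreciable base = $166,172 − $14,000 = $152,172.
Year 1: DB = ⌊$166,172 × 125%/10⌋ = $20,771; SL = ⌊$152,172/10⌋ = $15,217 → take DB $20,771. Book value $145,401.
Year 2: DB = ⌊$145,401 × 125%/10⌋ = $18,175; SL = ⌊$131,401/9⌋ = $14,600 → take DB $18,175. Book value $127,226.
Year 3: DB = ⌊$127,226 × 125%/10⌋ = $15,903; SL = ⌊$113,226/8⌋ = $14,153 → take DB $15,903. Book value $111,323.
Year 4: DB = ⌊$111,323 × 125%/10⌋ = $13,915; SL = ⌊$97,323/7⌋ = $13,903 → take DB $13,915. Book value $97,408.
Accumulated through year 4 = $166,172 − $97,408 = $68,764.

$68,764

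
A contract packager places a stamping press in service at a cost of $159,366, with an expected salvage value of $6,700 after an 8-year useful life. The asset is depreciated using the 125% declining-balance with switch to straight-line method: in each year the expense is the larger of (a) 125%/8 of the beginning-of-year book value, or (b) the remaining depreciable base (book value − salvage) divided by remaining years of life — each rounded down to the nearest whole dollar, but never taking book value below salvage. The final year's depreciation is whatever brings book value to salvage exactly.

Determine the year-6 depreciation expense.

Depreciable base = $159,366 − $6,700 = $152,666.
Year 1: DB = ⌊$159,366 × 125%/8⌋ = $24,900; SL = ⌊$152,666/8⌋ = $19,083 → take DB $24,900. Book value $134,466.
Year 2: DB = ⌊$134,466 × 125%/8⌋ = $21,010; SL = ⌊$127,766/7⌋ = $18,252 → take DB $21,010. Book value $113,456.
Year 3: DB = ⌊$113,456 × 125%/8⌋ = $17,727; SL = ⌊$106,756/6⌋ = $17,792 → take SL $17,792. Book value $95,664.
Year 4: DB = ⌊$95,664 × 125%/8⌋ = $14,947; SL = ⌊$88,964/5⌋ = $17,792 → take SL $17,792. Book value $77,872.
Year 5: DB = ⌊$77,872 × 125%/8⌋ = $12,167; SL = ⌊$71,172/4⌋ = $17,793 → take SL $17,793. Book value $60,079.
Year 6: DB = ⌊$60,079 × 125%/8⌋ = $9,387; SL = ⌊$53,379/3⌋ = $17,793 → take SL $17,793. Book value $42,286.

$17,793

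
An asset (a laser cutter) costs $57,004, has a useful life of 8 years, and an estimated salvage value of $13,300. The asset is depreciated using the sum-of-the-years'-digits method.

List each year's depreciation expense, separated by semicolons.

Depreciable base = $57,004 − $13,300 = $43,704.
Sum of the years' digits = 8+7+6+5+4+3+2+1 = 36.
Year 1: $43,704 × 8/36 = $9,712. Book value $47,292.
Year 2: $43,704 × 7/36 = $8,498. Book value $38,794.
Year 3: $43,704 × 6/36 = $7,284. Book value $31,510.
Year 4: $43,704 × 5/36 = $6,070. Book value $25,440.
Year 5: $43,704 × 4/36 = $4,856. Book value $20,584.
Year 6: $43,704 × 3/36 = $3,642. Book value $16,942.
Year 7: $43,704 × 2/36 = $2,428. Book value $14,514.
Year 8: $43,704 × 1/36 = $1,214. Book value $13,300.

$9,712; $8,498; $7,284; $6,070; $4,856; $3,642; $2,428; $1,214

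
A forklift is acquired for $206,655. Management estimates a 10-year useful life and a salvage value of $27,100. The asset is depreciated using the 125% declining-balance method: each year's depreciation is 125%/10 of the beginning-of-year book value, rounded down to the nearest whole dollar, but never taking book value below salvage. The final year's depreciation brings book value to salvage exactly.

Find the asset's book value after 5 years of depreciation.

$105,997

Depreciable base = $206,655 − $27,100 = $179,555.
Year 1: ⌊$206,655 × 125%/10⌋ = $25,831. Book value $180,824.
Year 2: ⌊$180,824 × 125%/10⌋ = $22,603. Book value $158,221.
Year 3: ⌊$158,221 × 125%/10⌋ = $19,777. Book value $138,444.
Year 4: ⌊$138,444 × 125%/10⌋ = $17,305. Book value $121,139.
Year 5: ⌊$121,139 × 125%/10⌋ = $15,142. Book value $105,997.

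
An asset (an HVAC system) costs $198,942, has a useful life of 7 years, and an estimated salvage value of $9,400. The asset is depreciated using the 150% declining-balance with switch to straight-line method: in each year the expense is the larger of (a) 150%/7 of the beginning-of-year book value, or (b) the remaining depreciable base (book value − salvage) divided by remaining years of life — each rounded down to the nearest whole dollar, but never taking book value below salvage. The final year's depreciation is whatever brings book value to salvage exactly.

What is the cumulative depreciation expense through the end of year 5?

$145,992

Depreciable base = $198,942 − $9,400 = $189,542.
Year 1: DB = ⌊$198,942 × 150%/7⌋ = $42,630; SL = ⌊$189,542/7⌋ = $27,077 → take DB $42,630. Book value $156,312.
Year 2: DB = ⌊$156,312 × 150%/7⌋ = $33,495; SL = ⌊$146,912/6⌋ = $24,485 → take DB $33,495. Book value $122,817.
Year 3: DB = ⌊$122,817 × 150%/7⌋ = $26,317; SL = ⌊$113,417/5⌋ = $22,683 → take DB $26,317. Book value $96,500.
Year 4: DB = ⌊$96,500 × 150%/7⌋ = $20,678; SL = ⌊$87,100/4⌋ = $21,775 → take SL $21,775. Book value $74,725.
Year 5: DB = ⌊$74,725 × 150%/7⌋ = $16,012; SL = ⌊$65,325/3⌋ = $21,775 → take SL $21,775. Book value $52,950.
Accumulated through year 5 = $198,942 − $52,950 = $145,992.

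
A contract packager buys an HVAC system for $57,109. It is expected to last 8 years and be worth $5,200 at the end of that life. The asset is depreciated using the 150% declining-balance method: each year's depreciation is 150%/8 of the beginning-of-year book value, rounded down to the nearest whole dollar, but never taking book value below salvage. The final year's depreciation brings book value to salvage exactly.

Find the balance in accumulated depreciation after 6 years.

Depreciable base = $57,109 − $5,200 = $51,909.
Year 1: ⌊$57,109 × 150%/8⌋ = $10,707. Book value $46,402.
Year 2: ⌊$46,402 × 150%/8⌋ = $8,700. Book value $37,702.
Year 3: ⌊$37,702 × 150%/8⌋ = $7,069. Book value $30,633.
Year 4: ⌊$30,633 × 150%/8⌋ = $5,743. Book value $24,890.
Year 5: ⌊$24,890 × 150%/8⌋ = $4,666. Book value $20,224.
Year 6: ⌊$20,224 × 150%/8⌋ = $3,792. Book value $16,432.
Accumulated through year 6 = $57,109 − $16,432 = $40,677.

$40,677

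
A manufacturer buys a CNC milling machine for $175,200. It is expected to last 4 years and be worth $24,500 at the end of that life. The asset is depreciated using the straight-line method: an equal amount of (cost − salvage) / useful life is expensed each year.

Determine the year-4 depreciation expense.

$37,675

Depreciable base = $175,200 − $24,500 = $150,700.
Annual expense = $150,700 / 4 = $37,675.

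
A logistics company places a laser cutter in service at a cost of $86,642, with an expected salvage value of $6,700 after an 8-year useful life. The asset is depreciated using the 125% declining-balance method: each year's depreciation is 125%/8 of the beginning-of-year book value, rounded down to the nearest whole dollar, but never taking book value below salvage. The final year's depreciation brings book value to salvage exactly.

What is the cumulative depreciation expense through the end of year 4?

Depreciable base = $86,642 − $6,700 = $79,942.
Year 1: ⌊$86,642 × 125%/8⌋ = $13,537. Book value $73,105.
Year 2: ⌊$73,105 × 125%/8⌋ = $11,422. Book value $61,683.
Year 3: ⌊$61,683 × 125%/8⌋ = $9,637. Book value $52,046.
Year 4: ⌊$52,046 × 125%/8⌋ = $8,132. Book value $43,914.
Accumulated through year 4 = $86,642 − $43,914 = $42,728.

$42,728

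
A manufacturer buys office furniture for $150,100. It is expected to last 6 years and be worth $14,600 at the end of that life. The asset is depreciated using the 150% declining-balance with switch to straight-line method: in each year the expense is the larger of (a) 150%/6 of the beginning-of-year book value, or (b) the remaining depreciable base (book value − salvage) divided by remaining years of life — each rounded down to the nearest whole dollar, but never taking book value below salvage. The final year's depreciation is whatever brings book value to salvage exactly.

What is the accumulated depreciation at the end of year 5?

$119,258

Depreciable base = $150,100 − $14,600 = $135,500.
Year 1: DB = ⌊$150,100 × 150%/6⌋ = $37,525; SL = ⌊$135,500/6⌋ = $22,583 → take DB $37,525. Book value $112,575.
Year 2: DB = ⌊$112,575 × 150%/6⌋ = $28,143; SL = ⌊$97,975/5⌋ = $19,595 → take DB $28,143. Book value $84,432.
Year 3: DB = ⌊$84,432 × 150%/6⌋ = $21,108; SL = ⌊$69,832/4⌋ = $17,458 → take DB $21,108. Book value $63,324.
Year 4: DB = ⌊$63,324 × 150%/6⌋ = $15,831; SL = ⌊$48,724/3⌋ = $16,241 → take SL $16,241. Book value $47,083.
Year 5: DB = ⌊$47,083 × 150%/6⌋ = $11,770; SL = ⌊$32,483/2⌋ = $16,241 → take SL $16,241. Book value $30,842.
Accumulated through year 5 = $150,100 − $30,842 = $119,258.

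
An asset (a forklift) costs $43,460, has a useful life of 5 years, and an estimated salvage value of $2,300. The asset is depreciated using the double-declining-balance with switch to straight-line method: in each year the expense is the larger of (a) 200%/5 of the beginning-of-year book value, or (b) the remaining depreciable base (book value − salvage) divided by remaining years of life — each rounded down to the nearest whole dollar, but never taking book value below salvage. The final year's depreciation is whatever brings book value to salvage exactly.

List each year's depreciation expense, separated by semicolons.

Depreciable base = $43,460 − $2,300 = $41,160.
Year 1: DB = ⌊$43,460 × 200%/5⌋ = $17,384; SL = ⌊$41,160/5⌋ = $8,232 → take DB $17,384. Book value $26,076.
Year 2: DB = ⌊$26,076 × 200%/5⌋ = $10,430; SL = ⌊$23,776/4⌋ = $5,944 → take DB $10,430. Book value $15,646.
Year 3: DB = ⌊$15,646 × 200%/5⌋ = $6,258; SL = ⌊$13,346/3⌋ = $4,448 → take DB $6,258. Book value $9,388.
Year 4: DB = ⌊$9,388 × 200%/5⌋ = $3,755; SL = ⌊$7,088/2⌋ = $3,544 → take DB $3,755. Book value $5,633.
Year 5 (final): $5,633 − $2,300 = $3,333. Book value $2,300.

$17,384; $10,430; $6,258; $3,755; $3,333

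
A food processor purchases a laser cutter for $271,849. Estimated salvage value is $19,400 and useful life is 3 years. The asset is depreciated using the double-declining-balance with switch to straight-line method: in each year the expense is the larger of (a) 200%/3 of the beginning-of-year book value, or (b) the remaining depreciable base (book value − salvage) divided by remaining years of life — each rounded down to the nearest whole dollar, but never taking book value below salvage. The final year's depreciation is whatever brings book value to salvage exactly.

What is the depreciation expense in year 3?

$10,806

Depreciable base = $271,849 − $19,400 = $252,449.
Year 1: DB = ⌊$271,849 × 200%/3⌋ = $181,232; SL = ⌊$252,449/3⌋ = $84,149 → take DB $181,232. Book value $90,617.
Year 2: DB = ⌊$90,617 × 200%/3⌋ = $60,411; SL = ⌊$71,217/2⌋ = $35,608 → take DB $60,411. Book value $30,206.
Year 3 (final): $30,206 − $19,400 = $10,806. Book value $19,400.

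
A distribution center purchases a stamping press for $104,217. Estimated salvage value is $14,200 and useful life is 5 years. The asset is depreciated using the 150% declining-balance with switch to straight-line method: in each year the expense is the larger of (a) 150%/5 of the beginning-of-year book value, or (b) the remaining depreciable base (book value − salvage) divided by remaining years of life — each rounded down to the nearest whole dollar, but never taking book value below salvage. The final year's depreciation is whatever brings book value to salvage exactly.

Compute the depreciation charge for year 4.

Depreciable base = $104,217 − $14,200 = $90,017.
Year 1: DB = ⌊$104,217 × 150%/5⌋ = $31,265; SL = ⌊$90,017/5⌋ = $18,003 → take DB $31,265. Book value $72,952.
Year 2: DB = ⌊$72,952 × 150%/5⌋ = $21,885; SL = ⌊$58,752/4⌋ = $14,688 → take DB $21,885. Book value $51,067.
Year 3: DB = ⌊$51,067 × 150%/5⌋ = $15,320; SL = ⌊$36,867/3⌋ = $12,289 → take DB $15,320. Book value $35,747.
Year 4: DB = ⌊$35,747 × 150%/5⌋ = $10,724; SL = ⌊$21,547/2⌋ = $10,773 → take SL $10,773. Book value $24,974.

$10,773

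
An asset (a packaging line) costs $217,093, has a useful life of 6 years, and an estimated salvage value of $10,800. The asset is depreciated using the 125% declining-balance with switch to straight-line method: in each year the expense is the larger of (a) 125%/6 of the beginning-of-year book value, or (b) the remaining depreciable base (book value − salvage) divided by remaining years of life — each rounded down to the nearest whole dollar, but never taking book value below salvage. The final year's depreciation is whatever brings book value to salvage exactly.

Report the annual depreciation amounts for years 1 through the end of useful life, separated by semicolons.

$45,227; $35,805; $31,315; $31,315; $31,315; $31,316

Depreciable base = $217,093 − $10,800 = $206,293.
Year 1: DB = ⌊$217,093 × 125%/6⌋ = $45,227; SL = ⌊$206,293/6⌋ = $34,382 → take DB $45,227. Book value $171,866.
Year 2: DB = ⌊$171,866 × 125%/6⌋ = $35,805; SL = ⌊$161,066/5⌋ = $32,213 → take DB $35,805. Book value $136,061.
Year 3: DB = ⌊$136,061 × 125%/6⌋ = $28,346; SL = ⌊$125,261/4⌋ = $31,315 → take SL $31,315. Book value $104,746.
Year 4: DB = ⌊$104,746 × 125%/6⌋ = $21,822; SL = ⌊$93,946/3⌋ = $31,315 → take SL $31,315. Book value $73,431.
Year 5: DB = ⌊$73,431 × 125%/6⌋ = $15,298; SL = ⌊$62,631/2⌋ = $31,315 → take SL $31,315. Book value $42,116.
Year 6 (final): $42,116 − $10,800 = $31,316. Book value $10,800.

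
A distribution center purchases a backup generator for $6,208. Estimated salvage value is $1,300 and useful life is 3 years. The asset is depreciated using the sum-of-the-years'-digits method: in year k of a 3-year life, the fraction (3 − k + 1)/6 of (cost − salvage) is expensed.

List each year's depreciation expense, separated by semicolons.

$2,454; $1,636; $818

Depreciable base = $6,208 − $1,300 = $4,908.
Sum of the years' digits = 3+2+1 = 6.
Year 1: $4,908 × 3/6 = $2,454. Book value $3,754.
Year 2: $4,908 × 2/6 = $1,636. Book value $2,118.
Year 3: $4,908 × 1/6 = $818. Book value $1,300.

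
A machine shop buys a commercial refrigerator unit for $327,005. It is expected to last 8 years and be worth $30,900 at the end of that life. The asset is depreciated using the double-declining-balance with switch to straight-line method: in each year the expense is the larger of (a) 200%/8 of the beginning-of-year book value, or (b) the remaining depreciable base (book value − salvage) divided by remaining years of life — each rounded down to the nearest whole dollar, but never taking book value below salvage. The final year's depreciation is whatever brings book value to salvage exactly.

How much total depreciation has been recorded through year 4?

Depreciable base = $327,005 − $30,900 = $296,105.
Year 1: DB = ⌊$327,005 × 200%/8⌋ = $81,751; SL = ⌊$296,105/8⌋ = $37,013 → take DB $81,751. Book value $245,254.
Year 2: DB = ⌊$245,254 × 200%/8⌋ = $61,313; SL = ⌊$214,354/7⌋ = $30,622 → take DB $61,313. Book value $183,941.
Year 3: DB = ⌊$183,941 × 200%/8⌋ = $45,985; SL = ⌊$153,041/6⌋ = $25,506 → take DB $45,985. Book value $137,956.
Year 4: DB = ⌊$137,956 × 200%/8⌋ = $34,489; SL = ⌊$107,056/5⌋ = $21,411 → take DB $34,489. Book value $103,467.
Accumulated through year 4 = $327,005 − $103,467 = $223,538.

$223,538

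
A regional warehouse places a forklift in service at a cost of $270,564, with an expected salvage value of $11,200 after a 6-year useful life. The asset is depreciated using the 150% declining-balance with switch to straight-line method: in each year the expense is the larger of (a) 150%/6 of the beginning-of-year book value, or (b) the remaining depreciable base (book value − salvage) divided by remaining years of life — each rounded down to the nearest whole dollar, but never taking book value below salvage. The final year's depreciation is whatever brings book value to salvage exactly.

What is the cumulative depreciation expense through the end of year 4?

Depreciable base = $270,564 − $11,200 = $259,364.
Year 1: DB = ⌊$270,564 × 150%/6⌋ = $67,641; SL = ⌊$259,364/6⌋ = $43,227 → take DB $67,641. Book value $202,923.
Year 2: DB = ⌊$202,923 × 150%/6⌋ = $50,730; SL = ⌊$191,723/5⌋ = $38,344 → take DB $50,730. Book value $152,193.
Year 3: DB = ⌊$152,193 × 150%/6⌋ = $38,048; SL = ⌊$140,993/4⌋ = $35,248 → take DB $38,048. Book value $114,145.
Year 4: DB = ⌊$114,145 × 150%/6⌋ = $28,536; SL = ⌊$102,945/3⌋ = $34,315 → take SL $34,315. Book value $79,830.
Accumulated through year 4 = $270,564 − $79,830 = $190,734.

$190,734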